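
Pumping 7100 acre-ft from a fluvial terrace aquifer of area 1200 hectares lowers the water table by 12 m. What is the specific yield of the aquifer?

A = 1200 hectares = 1.2 × 10^7 m²
ΔV = 7100 acre-ft = 8.758 × 10^6 m³
Sy = ΔV / (A × Δh) = 8.758 × 10^6 m³ / (1.2 × 10^7 m² × 12 m) = 0.06082

Sy ≈ 0.061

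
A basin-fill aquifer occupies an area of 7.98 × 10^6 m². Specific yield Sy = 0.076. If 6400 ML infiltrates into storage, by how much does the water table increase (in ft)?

Δh ≈ 34.6 ft

ΔV = 6400 ML = 6.4 × 10^6 m³
Δh = ΔV / (Sy × A) = 6.4 × 10^6 m³ / (0.076 × 7.98 × 10^6 m²) = 10.55 m
Δh = 10.55 m = 34.62 ft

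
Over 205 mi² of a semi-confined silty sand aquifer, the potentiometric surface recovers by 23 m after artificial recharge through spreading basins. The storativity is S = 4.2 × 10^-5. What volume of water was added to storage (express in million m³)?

A = 205 mi² = 5.309 × 10^8 m²
ΔV = S × A × Δh = 4.2 × 10^-5 × 5.309 × 10^8 m² × 23 m = 5.129 × 10^5 m³
ΔV = 5.129 × 10^5 m³ = 0.5129 million m³

ΔV ≈ 0.513 million m³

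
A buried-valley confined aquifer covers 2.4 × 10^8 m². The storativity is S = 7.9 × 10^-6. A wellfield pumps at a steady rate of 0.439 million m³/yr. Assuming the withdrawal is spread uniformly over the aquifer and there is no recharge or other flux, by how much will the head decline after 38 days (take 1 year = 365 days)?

Δh ≈ 24.1 m

Q = 0.439 million m³/yr = 1203 m³/d
ΔV = Q × t = 1203 m³/d × 38 d = 45700 m³
Δh = ΔV / (S × A) = 45700 / (7.9 × 10^-6 × 2.4 × 10^8) = 24.11 m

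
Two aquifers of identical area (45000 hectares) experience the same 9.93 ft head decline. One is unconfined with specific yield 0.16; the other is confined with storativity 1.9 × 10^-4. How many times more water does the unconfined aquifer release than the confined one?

ΔV_u / ΔV_c ≈ 842

A = 45000 hectares = 4.5 × 10^8 m²
Δh = 9.93 ft = 3.027 m
Unconfined: ΔV_u = Sy × A × Δh = 0.16 × 4.5 × 10^8 × 3.027 = 2.179 × 10^8 m³
Confined: ΔV_c = S × A × Δh = 1.9 × 10^-4 × 4.5 × 10^8 × 3.027 = 2.588 × 10^5 m³
Ratio = ΔV_u / ΔV_c = Sy / S = 0.16 / 1.9 × 10^-4 = 842.1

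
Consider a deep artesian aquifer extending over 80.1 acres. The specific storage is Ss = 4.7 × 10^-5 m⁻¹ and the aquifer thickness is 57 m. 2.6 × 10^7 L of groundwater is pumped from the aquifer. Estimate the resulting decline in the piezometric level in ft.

S = Ss × b = 4.7 × 10^-5 m⁻¹ × 57 m = 2.679 × 10^-3
A = 80.1 acres = 3.242 × 10^5 m²
ΔV = 2.6 × 10^7 L = 26000 m³
Δh = ΔV / (S × A) = 26000 m³ / (0.002679 × 3.242 × 10^5 m²) = 29.94 m
Δh = 29.94 m = 98.23 ft

Δh ≈ 98.2 ft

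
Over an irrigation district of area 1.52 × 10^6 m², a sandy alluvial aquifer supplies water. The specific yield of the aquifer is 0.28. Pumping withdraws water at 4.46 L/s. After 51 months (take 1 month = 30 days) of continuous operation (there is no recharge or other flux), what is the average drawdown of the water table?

Q = 4.46 L/s = 385.3 m³/d
t = 51 months = 1530 d
ΔV = Q × t = 385.3 m³/d × 1530 d = 5.896 × 10^5 m³
Δh = ΔV / (Sy × A) = 5.896 × 10^5 / (0.28 × 1.52 × 10^6) = 1.385 m

Δh ≈ 1.39 m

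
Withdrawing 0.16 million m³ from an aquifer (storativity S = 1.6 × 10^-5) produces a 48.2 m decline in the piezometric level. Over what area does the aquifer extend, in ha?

A ≈ 20700 ha

ΔV = 0.16 million m³ = 1.6 × 10^5 m³
A = ΔV / (S × Δh) = 1.6 × 10^5 / (1.6 × 10^-5 × 48.2) = 2.075 × 10^8 m²
A = 2.075 × 10^8 m² = 20750 ha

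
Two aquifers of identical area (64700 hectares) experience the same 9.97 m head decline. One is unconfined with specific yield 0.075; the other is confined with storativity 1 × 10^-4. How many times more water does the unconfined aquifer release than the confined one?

A = 64700 hectares = 6.47 × 10^8 m²
Unconfined: ΔV_u = Sy × A × Δh = 0.075 × 6.47 × 10^8 × 9.97 = 4.838 × 10^8 m³
Confined: ΔV_c = S × A × Δh = 1 × 10^-4 × 6.47 × 10^8 × 9.97 = 6.451 × 10^5 m³
Ratio = ΔV_u / ΔV_c = Sy / S = 0.075 / 1 × 10^-4 = 750

ΔV_u / ΔV_c ≈ 750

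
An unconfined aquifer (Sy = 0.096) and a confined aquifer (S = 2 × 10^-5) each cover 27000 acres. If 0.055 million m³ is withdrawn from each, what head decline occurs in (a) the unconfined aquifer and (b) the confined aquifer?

Δh_u ≈ 0.00524 m; Δh_c ≈ 25.2 m

A = 27000 acres = 1.093 × 10^8 m²
ΔV = 0.055 million m³ = 55000 m³
Unconfined: Δh_u = ΔV/(Sy·A) = 55000/(0.096 × 1.093 × 10^8) = 0.005243 m
Confined: Δh_c = ΔV/(S·A) = 55000/(2 × 10^-5 × 1.093 × 10^8) = 25.17 m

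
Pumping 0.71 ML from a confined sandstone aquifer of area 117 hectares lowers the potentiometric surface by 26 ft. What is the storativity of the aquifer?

S ≈ 7.7 × 10^-5

A = 117 hectares = 1.17 × 10^6 m²
Δh = 26 ft = 7.925 m
ΔV = 0.71 ML = 710 m³
S = ΔV / (A × Δh) = 710 m³ / (1.17 × 10^6 m² × 7.925 m) = 7.657 × 10^-5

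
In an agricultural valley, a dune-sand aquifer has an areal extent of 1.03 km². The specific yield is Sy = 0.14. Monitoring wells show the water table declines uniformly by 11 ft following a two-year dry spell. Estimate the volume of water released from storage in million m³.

A = 1.03 km² = 1.03 × 10^6 m²
Δh = 11 ft = 3.353 m
ΔV = Sy × A × Δh = 0.14 × 1.03 × 10^6 m² × 3.353 m = 4.835 × 10^5 m³
ΔV = 4.835 × 10^5 m³ = 0.4835 million m³

ΔV ≈ 0.483 million m³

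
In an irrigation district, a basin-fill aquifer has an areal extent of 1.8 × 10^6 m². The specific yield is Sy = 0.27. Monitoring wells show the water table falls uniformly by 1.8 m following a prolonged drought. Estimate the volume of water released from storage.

ΔV ≈ 8.75 × 10^5 m³

ΔV = Sy × A × Δh = 0.27 × 1.8 × 10^6 m² × 1.8 m = 8.748 × 10^5 m³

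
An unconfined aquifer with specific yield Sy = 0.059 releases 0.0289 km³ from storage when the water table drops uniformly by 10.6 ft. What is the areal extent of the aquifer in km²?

A ≈ 152 km²

Δh = 10.6 ft = 3.231 m
ΔV = 0.0289 km³ = 2.89 × 10^7 m³
A = ΔV / (Sy × Δh) = 2.89 × 10^7 / (0.059 × 3.231) = 1.516 × 10^8 m²
A = 1.516 × 10^8 m² = 151.6 km²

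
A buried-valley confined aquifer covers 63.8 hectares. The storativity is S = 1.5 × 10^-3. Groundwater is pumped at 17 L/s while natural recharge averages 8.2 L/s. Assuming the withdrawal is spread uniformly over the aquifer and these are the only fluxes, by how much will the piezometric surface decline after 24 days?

Δh ≈ 19.1 m

A = 63.8 hectares = 6.38 × 10^5 m²
Net abstraction = 17 − 8.2 = 8.8 L/s
Q_net = 8.8 L/s = 760.3 m³/d
ΔV = Q × t = 760.3 m³/d × 24 d = 18250 m³
Δh = ΔV / (S × A) = 18250 / (0.0015 × 6.38 × 10^5) = 19.07 m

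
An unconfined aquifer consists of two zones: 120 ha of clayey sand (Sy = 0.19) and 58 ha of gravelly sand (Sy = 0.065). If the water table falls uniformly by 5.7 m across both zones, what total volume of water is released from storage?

ΔV ≈ 1.51 × 10^6 m³

A₁ = 120 ha = 1.2 × 10^6 m²; A₂ = 58 ha = 5.8 × 10^5 m²
ΔV₁ = 0.19 × 1.2 × 10^6 × 5.7 = 1.3 × 10^6 m³
ΔV₂ = 0.065 × 5.8 × 10^5 × 5.7 = 2.149 × 10^5 m³
ΔV = ΔV₁ + ΔV₂ = 1.514 × 10^6 m³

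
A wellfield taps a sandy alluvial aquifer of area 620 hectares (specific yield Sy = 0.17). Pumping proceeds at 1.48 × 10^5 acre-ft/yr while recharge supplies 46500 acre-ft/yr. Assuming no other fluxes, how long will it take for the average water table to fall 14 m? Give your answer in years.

A = 620 hectares = 6.2 × 10^6 m²
ΔV = Sy × A × Δh = 0.17 × 6.2 × 10^6 × 14 = 1.476 × 10^7 m³
Net withdrawal = 1.48 × 10^5 − 46500 = 1.015 × 10^5 acre-ft/yr = 3.43 × 10^5 m³/d
t = ΔV / Q = 1.476 × 10^7 m³ / 3.43 × 10^5 m³/d = 43.02 d
t = 43.02 d ≈ 0.1179 years

t ≈ 0.118 years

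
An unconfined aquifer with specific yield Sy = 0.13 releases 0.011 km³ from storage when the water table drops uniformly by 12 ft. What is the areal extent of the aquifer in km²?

Δh = 12 ft = 3.658 m
ΔV = 0.011 km³ = 1.1 × 10^7 m³
A = ΔV / (Sy × Δh) = 1.1 × 10^7 / (0.13 × 3.658) = 2.313 × 10^7 m²
A = 2.313 × 10^7 m² = 23.13 km²

A ≈ 23.1 km²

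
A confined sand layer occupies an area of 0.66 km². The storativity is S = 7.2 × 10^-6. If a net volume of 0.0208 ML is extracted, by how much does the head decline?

Δh ≈ 4.38 m

A = 0.66 km² = 6.6 × 10^5 m²
ΔV = 0.0208 ML = 20.8 m³
Δh = ΔV / (S × A) = 20.8 m³ / (7.2 × 10^-6 × 6.6 × 10^5 m²) = 4.377 m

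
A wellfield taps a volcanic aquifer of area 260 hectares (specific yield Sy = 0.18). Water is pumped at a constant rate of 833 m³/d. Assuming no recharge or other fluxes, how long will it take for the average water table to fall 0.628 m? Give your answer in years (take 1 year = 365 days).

A = 260 hectares = 2.6 × 10^6 m²
ΔV = Sy × A × Δh = 0.18 × 2.6 × 10^6 × 0.628 = 2.939 × 10^5 m³
t = ΔV / Q = 2.939 × 10^5 m³ / 833 m³/d = 352.8 d
t = 352.8 d ≈ 0.9666 years

t ≈ 0.967 years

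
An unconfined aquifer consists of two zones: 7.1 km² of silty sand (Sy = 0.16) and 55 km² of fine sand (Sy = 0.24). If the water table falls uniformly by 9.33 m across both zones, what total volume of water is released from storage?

ΔV ≈ 1.34 × 10^8 m³

A₁ = 7.1 km² = 7.1 × 10^6 m²; A₂ = 55 km² = 5.5 × 10^7 m²
ΔV₁ = 0.16 × 7.1 × 10^6 × 9.33 = 1.06 × 10^7 m³
ΔV₂ = 0.24 × 5.5 × 10^7 × 9.33 = 1.232 × 10^8 m³
ΔV = ΔV₁ + ΔV₂ = 1.338 × 10^8 m³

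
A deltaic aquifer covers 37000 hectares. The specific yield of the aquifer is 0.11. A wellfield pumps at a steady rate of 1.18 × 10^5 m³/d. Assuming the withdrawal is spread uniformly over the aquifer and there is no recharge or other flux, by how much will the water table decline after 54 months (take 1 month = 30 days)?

A = 37000 hectares = 3.7 × 10^8 m²
t = 54 months = 1620 d
ΔV = Q × t = 1.18 × 10^5 m³/d × 1620 d = 1.912 × 10^8 m³
Δh = ΔV / (Sy × A) = 1.912 × 10^8 / (0.11 × 3.7 × 10^8) = 4.697 m

Δh ≈ 4.7 m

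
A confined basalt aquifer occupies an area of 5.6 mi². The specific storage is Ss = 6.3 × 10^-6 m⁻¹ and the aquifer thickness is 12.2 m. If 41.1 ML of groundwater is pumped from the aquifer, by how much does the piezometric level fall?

Δh ≈ 36.9 m

S = Ss × b = 6.3 × 10^-6 m⁻¹ × 12.2 m = 7.686 × 10^-5
A = 5.6 mi² = 1.45 × 10^7 m²
ΔV = 41.1 ML = 41100 m³
Δh = ΔV / (S × A) = 41100 m³ / (7.686 × 10^-5 × 1.45 × 10^7 m²) = 36.87 m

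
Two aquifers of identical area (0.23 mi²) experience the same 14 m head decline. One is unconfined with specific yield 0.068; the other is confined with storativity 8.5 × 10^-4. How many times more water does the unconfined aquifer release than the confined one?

ΔV_u / ΔV_c ≈ 80

A = 0.23 mi² = 5.957 × 10^5 m²
Unconfined: ΔV_u = Sy × A × Δh = 0.068 × 5.957 × 10^5 × 14 = 5.671 × 10^5 m³
Confined: ΔV_c = S × A × Δh = 8.5 × 10^-4 × 5.957 × 10^5 × 14 = 7089 m³
Ratio = ΔV_u / ΔV_c = Sy / S = 0.068 / 8.5 × 10^-4 = 80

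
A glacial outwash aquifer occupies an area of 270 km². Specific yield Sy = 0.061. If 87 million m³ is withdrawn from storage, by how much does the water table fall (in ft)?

A = 270 km² = 2.7 × 10^8 m²
ΔV = 87 million m³ = 8.7 × 10^7 m³
Δh = ΔV / (Sy × A) = 8.7 × 10^7 m³ / (0.061 × 2.7 × 10^8 m²) = 5.282 m
Δh = 5.282 m = 17.33 ft

Δh ≈ 17.3 ft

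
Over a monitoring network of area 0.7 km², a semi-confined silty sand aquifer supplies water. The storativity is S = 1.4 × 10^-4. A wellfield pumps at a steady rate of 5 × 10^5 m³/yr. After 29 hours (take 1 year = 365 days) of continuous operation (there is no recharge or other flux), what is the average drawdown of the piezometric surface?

Δh ≈ 16.9 m

A = 0.7 km² = 7 × 10^5 m²
Q = 5 × 10^5 m³/yr = 1370 m³/d
t = 29 hours = 1.208 d
ΔV = Q × t = 1370 m³/d × 1.208 d = 1655 m³
Δh = ΔV / (S × A) = 1655 / (1.4 × 10^-4 × 7 × 10^5) = 16.89 m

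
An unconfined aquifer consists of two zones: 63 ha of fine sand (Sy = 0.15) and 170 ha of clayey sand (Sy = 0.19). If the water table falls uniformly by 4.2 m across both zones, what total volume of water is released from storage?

ΔV ≈ 1.75 × 10^6 m³

A₁ = 63 ha = 6.3 × 10^5 m²; A₂ = 170 ha = 1.7 × 10^6 m²
ΔV₁ = 0.15 × 6.3 × 10^5 × 4.2 = 3.969 × 10^5 m³
ΔV₂ = 0.19 × 1.7 × 10^6 × 4.2 = 1.357 × 10^6 m³
ΔV = ΔV₁ + ΔV₂ = 1.754 × 10^6 m³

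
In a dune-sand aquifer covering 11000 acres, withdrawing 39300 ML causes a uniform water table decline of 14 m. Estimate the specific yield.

A = 11000 acres = 4.452 × 10^7 m²
ΔV = 39300 ML = 3.93 × 10^7 m³
Sy = ΔV / (A × Δh) = 3.93 × 10^7 m³ / (4.452 × 10^7 m² × 14 m) = 0.06306

Sy ≈ 0.063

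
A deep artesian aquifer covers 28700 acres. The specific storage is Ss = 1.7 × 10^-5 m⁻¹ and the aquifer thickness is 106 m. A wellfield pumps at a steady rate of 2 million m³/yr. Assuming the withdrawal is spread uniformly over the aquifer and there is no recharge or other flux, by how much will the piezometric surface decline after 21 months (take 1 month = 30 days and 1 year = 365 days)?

S = Ss × b = 1.7 × 10^-5 m⁻¹ × 106 m = 1.802 × 10^-3
A = 28700 acres = 1.161 × 10^8 m²
Q = 2 million m³/yr = 5479 m³/d
t = 21 months = 630 d
ΔV = Q × t = 5479 m³/d × 630 d = 3.452 × 10^6 m³
Δh = ΔV / (S × A) = 3.452 × 10^6 / (0.001802 × 1.161 × 10^8) = 16.49 m

Δh ≈ 16.5 m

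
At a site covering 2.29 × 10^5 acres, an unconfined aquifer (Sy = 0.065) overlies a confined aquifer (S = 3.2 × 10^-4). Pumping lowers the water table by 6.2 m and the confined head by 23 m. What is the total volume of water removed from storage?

A = 2.29 × 10^5 acres = 9.267 × 10^8 m²
Unconfined: ΔV_u = Sy × A × Δh_u = 0.065 × 9.267 × 10^8 × 6.2 = 3.735 × 10^8 m³
Confined: ΔV_c = S × A × Δh_c = 3.2 × 10^-4 × 9.267 × 10^8 × 23 = 6.821 × 10^6 m³
Total ΔV = 3.735 × 10^8 + 6.821 × 10^6 = 3.803 × 10^8 m³

ΔV ≈ 3.8 × 10^8 m³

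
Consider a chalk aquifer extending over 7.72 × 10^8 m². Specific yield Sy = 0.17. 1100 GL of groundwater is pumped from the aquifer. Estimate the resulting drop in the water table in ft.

Δh ≈ 27.5 ft

ΔV = 1100 GL = 1.1 × 10^9 m³
Δh = ΔV / (Sy × A) = 1.1 × 10^9 m³ / (0.17 × 7.72 × 10^8 m²) = 8.382 m
Δh = 8.382 m = 27.5 ft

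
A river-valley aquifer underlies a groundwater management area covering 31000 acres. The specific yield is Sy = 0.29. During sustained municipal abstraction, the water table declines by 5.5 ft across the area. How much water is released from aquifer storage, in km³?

A = 31000 acres = 1.255 × 10^8 m²
Δh = 5.5 ft = 1.676 m
ΔV = Sy × A × Δh = 0.29 × 1.255 × 10^8 m² × 1.676 m = 6.099 × 10^7 m³
ΔV = 6.099 × 10^7 m³ = 0.06099 km³

ΔV ≈ 0.061 km³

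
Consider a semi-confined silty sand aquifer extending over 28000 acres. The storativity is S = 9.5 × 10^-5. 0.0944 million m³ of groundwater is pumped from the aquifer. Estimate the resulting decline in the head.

A = 28000 acres = 1.133 × 10^8 m²
ΔV = 0.0944 million m³ = 94400 m³
Δh = ΔV / (S × A) = 94400 m³ / (9.5 × 10^-5 × 1.133 × 10^8 m²) = 8.769 m

Δh ≈ 8.77 m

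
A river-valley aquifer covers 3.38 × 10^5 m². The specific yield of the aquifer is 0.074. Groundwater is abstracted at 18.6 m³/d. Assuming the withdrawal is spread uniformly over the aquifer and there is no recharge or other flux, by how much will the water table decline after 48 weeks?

Δh ≈ 0.25 m

t = 48 weeks = 336 d
ΔV = Q × t = 18.6 m³/d × 336 d = 6250 m³
Δh = ΔV / (Sy × A) = 6250 / (0.074 × 3.38 × 10^5) = 0.2499 m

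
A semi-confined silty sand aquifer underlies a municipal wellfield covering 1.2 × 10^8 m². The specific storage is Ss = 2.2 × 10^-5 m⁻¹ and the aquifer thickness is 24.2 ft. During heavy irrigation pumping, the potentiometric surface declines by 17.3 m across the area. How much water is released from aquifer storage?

b = 24.2 ft = 7.376 m
S = Ss × b = 2.2 × 10^-5 m⁻¹ × 7.376 m = 1.623 × 10^-4
ΔV = S × A × Δh = 1.623 × 10^-4 × 1.2 × 10^8 m² × 17.3 m = 3.369 × 10^5 m³

ΔV ≈ 3.37 × 10^5 m³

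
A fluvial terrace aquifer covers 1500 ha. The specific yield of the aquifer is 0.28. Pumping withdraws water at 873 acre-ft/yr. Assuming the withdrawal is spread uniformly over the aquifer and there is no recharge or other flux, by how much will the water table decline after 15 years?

Δh ≈ 3.85 m

A = 1500 ha = 1.5 × 10^7 m²
Q = 873 acre-ft/yr = 2950 m³/d
t = 15 years = 5475 d
ΔV = Q × t = 2950 m³/d × 5475 d = 1.615 × 10^7 m³
Δh = ΔV / (Sy × A) = 1.615 × 10^7 / (0.28 × 1.5 × 10^7) = 3.846 m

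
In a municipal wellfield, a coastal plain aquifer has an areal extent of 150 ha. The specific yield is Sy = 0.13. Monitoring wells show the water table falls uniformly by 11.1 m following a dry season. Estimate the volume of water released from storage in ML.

ΔV ≈ 2160 ML

A = 150 ha = 1.5 × 10^6 m²
ΔV = Sy × A × Δh = 0.13 × 1.5 × 10^6 m² × 11.1 m = 2.164 × 10^6 m³
ΔV = 2.164 × 10^6 m³ = 2164 ML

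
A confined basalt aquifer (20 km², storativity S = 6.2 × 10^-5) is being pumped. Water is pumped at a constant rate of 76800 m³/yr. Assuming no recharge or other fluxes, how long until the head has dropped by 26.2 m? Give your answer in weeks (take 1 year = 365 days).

A = 20 km² = 2 × 10^7 m²
ΔV = S × A × Δh = 6.2 × 10^-5 × 2 × 10^7 × 26.2 = 32490 m³
Q = 76800 m³/yr = 210.4 m³/d
t = ΔV / Q = 32490 m³ / 210.4 m³/d = 154.4 d
t = 154.4 d ≈ 22.06 weeks

t ≈ 22.1 weeks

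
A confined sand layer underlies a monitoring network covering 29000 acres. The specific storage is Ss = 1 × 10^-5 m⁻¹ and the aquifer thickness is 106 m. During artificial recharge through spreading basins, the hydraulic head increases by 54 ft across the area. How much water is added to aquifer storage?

S = Ss × b = 1 × 10^-5 m⁻¹ × 106 m = 1.06 × 10^-3
A = 29000 acres = 1.174 × 10^8 m²
Δh = 54 ft = 16.46 m
ΔV = S × A × Δh = 0.00106 × 1.174 × 10^8 m² × 16.46 m = 2.048 × 10^6 m³

ΔV ≈ 2.05 × 10^6 m³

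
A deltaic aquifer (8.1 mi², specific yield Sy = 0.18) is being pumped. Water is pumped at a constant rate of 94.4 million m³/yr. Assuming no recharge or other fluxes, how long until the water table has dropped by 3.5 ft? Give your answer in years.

A = 8.1 mi² = 2.098 × 10^7 m²
Δh = 3.5 ft = 1.067 m
ΔV = Sy × A × Δh = 0.18 × 2.098 × 10^7 × 1.067 = 4.028 × 10^6 m³
Q = 94.4 million m³/yr = 2.586 × 10^5 m³/d
t = ΔV / Q = 4.028 × 10^6 m³ / 2.586 × 10^5 m³/d = 15.58 d
t = 15.58 d ≈ 0.04267 years

t ≈ 0.0427 years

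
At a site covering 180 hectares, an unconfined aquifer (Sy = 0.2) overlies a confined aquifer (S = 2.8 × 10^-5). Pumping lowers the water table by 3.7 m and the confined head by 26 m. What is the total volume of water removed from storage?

A = 180 hectares = 1.8 × 10^6 m²
Unconfined: ΔV_u = Sy × A × Δh_u = 0.2 × 1.8 × 10^6 × 3.7 = 1.332 × 10^6 m³
Confined: ΔV_c = S × A × Δh_c = 2.8 × 10^-5 × 1.8 × 10^6 × 26 = 1310 m³
Total ΔV = 1.332 × 10^6 + 1310 = 1.333 × 10^6 m³

ΔV ≈ 1.33 × 10^6 m³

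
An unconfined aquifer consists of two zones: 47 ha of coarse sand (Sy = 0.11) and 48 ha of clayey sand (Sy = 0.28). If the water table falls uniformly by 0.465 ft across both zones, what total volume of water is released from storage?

ΔV ≈ 26400 m³

A₁ = 47 ha = 4.7 × 10^5 m²; A₂ = 48 ha = 4.8 × 10^5 m²
Δh = 0.465 ft = 0.1417 m
ΔV₁ = 0.11 × 4.7 × 10^5 × 0.1417 = 7328 m³
ΔV₂ = 0.28 × 4.8 × 10^5 × 0.1417 = 19050 m³
ΔV = ΔV₁ + ΔV₂ = 26380 m³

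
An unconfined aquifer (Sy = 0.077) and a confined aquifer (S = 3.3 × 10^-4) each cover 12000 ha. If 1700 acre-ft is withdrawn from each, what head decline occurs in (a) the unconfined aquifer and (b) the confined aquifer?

A = 12000 ha = 1.2 × 10^8 m²
ΔV = 1700 acre-ft = 2.097 × 10^6 m³
Unconfined: Δh_u = ΔV/(Sy·A) = 2.097 × 10^6/(0.077 × 1.2 × 10^8) = 0.2269 m
Confined: Δh_c = ΔV/(S·A) = 2.097 × 10^6/(3.3 × 10^-4 × 1.2 × 10^8) = 52.95 m

Δh_u ≈ 0.227 m; Δh_c ≈ 53 m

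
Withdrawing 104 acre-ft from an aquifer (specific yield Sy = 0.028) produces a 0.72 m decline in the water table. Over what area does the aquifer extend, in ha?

A ≈ 636 ha

ΔV = 104 acre-ft = 1.283 × 10^5 m³
A = ΔV / (Sy × Δh) = 1.283 × 10^5 / (0.028 × 0.72) = 6.363 × 10^6 m²
A = 6.363 × 10^6 m² = 636.3 ha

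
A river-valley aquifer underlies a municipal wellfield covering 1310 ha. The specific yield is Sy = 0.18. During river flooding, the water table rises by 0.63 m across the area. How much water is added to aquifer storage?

ΔV ≈ 1.49 × 10^6 m³

A = 1310 ha = 1.31 × 10^7 m²
ΔV = Sy × A × Δh = 0.18 × 1.31 × 10^7 m² × 0.63 m = 1.486 × 10^6 m³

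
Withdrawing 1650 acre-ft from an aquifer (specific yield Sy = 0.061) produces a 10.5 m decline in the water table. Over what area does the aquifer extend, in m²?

ΔV = 1650 acre-ft = 2.035 × 10^6 m³
A = ΔV / (Sy × Δh) = 2.035 × 10^6 / (0.061 × 10.5) = 3.178 × 10^6 m²

A ≈ 3.18 × 10^6 m²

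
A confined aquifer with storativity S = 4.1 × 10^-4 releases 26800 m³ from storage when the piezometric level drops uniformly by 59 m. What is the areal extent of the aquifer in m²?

A = ΔV / (S × Δh) = 26800 / (4.1 × 10^-4 × 59) = 1.108 × 10^6 m²

A ≈ 1.11 × 10^6 m²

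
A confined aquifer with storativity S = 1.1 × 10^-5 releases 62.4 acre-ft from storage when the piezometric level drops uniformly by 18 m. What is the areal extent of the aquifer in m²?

A ≈ 3.89 × 10^8 m²

ΔV = 62.4 acre-ft = 76970 m³
A = ΔV / (S × Δh) = 76970 / (1.1 × 10^-5 × 18) = 3.887 × 10^8 m²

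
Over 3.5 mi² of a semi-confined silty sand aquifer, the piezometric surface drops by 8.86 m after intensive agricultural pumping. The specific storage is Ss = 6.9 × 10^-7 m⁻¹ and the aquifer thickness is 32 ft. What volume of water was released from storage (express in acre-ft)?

b = 32 ft = 9.754 m
S = Ss × b = 6.9 × 10^-7 m⁻¹ × 9.754 m = 6.73 × 10^-6
A = 3.5 mi² = 9.065 × 10^6 m²
ΔV = S × A × Δh = 6.73 × 10^-6 × 9.065 × 10^6 m² × 8.86 m = 540.5 m³
ΔV = 540.5 m³ = 0.4382 acre-ft

ΔV ≈ 0.438 acre-ft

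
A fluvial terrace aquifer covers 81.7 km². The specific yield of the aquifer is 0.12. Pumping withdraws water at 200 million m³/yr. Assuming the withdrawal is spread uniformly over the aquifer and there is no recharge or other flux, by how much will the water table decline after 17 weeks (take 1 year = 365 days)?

A = 81.7 km² = 8.17 × 10^7 m²
Q = 200 million m³/yr = 5.479 × 10^5 m³/d
t = 17 weeks = 119 d
ΔV = Q × t = 5.479 × 10^5 m³/d × 119 d = 6.521 × 10^7 m³
Δh = ΔV / (Sy × A) = 6.521 × 10^7 / (0.12 × 8.17 × 10^7) = 6.651 m

Δh ≈ 6.65 m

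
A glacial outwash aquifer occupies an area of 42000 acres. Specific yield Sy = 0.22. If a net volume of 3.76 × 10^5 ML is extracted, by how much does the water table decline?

A = 42000 acres = 1.7 × 10^8 m²
ΔV = 3.76 × 10^5 ML = 3.76 × 10^8 m³
Δh = ΔV / (Sy × A) = 3.76 × 10^8 m³ / (0.22 × 1.7 × 10^8 m²) = 10.06 m

Δh ≈ 10.1 m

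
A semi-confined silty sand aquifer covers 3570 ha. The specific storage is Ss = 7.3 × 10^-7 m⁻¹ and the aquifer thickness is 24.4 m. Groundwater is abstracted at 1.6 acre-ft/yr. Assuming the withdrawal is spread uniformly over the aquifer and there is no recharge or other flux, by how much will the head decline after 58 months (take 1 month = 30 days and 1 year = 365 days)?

Δh ≈ 14.8 m

S = Ss × b = 7.3 × 10^-7 m⁻¹ × 24.4 m = 1.781 × 10^-5
A = 3570 ha = 3.57 × 10^7 m²
Q = 1.6 acre-ft/yr = 5.407 m³/d
t = 58 months = 1740 d
ΔV = Q × t = 5.407 m³/d × 1740 d = 9408 m³
Δh = ΔV / (S × A) = 9408 / (1.781 × 10^-5 × 3.57 × 10^7) = 14.8 m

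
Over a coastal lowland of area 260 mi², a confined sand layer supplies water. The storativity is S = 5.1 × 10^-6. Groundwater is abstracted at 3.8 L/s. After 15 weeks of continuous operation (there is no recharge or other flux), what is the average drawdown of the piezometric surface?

Δh ≈ 10 m

A = 260 mi² = 6.734 × 10^8 m²
Q = 3.8 L/s = 328.3 m³/d
t = 15 weeks = 105 d
ΔV = Q × t = 328.3 m³/d × 105 d = 34470 m³
Δh = ΔV / (S × A) = 34470 / (5.1 × 10^-6 × 6.734 × 10^8) = 10.04 m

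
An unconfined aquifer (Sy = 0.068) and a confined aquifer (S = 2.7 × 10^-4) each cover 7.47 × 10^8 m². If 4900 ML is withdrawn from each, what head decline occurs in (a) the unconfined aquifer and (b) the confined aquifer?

ΔV = 4900 ML = 4.9 × 10^6 m³
Unconfined: Δh_u = ΔV/(Sy·A) = 4.9 × 10^6/(0.068 × 7.47 × 10^8) = 0.09646 m
Confined: Δh_c = ΔV/(S·A) = 4.9 × 10^6/(2.7 × 10^-4 × 7.47 × 10^8) = 24.29 m

Δh_u ≈ 0.0965 m; Δh_c ≈ 24.3 m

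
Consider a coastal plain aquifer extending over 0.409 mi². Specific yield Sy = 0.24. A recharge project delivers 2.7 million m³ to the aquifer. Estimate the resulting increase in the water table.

Δh ≈ 10.6 m

A = 0.409 mi² = 1.059 × 10^6 m²
ΔV = 2.7 million m³ = 2.7 × 10^6 m³
Δh = ΔV / (Sy × A) = 2.7 × 10^6 m³ / (0.24 × 1.059 × 10^6 m²) = 10.62 m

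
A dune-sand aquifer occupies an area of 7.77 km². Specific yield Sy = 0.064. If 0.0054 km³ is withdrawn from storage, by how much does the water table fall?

A = 7.77 km² = 7.77 × 10^6 m²
ΔV = 0.0054 km³ = 5.4 × 10^6 m³
Δh = ΔV / (Sy × A) = 5.4 × 10^6 m³ / (0.064 × 7.77 × 10^6 m²) = 10.86 m

Δh ≈ 10.9 m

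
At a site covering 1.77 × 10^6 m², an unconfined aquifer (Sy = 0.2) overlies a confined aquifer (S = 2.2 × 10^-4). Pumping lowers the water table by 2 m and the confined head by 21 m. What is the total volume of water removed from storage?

Unconfined: ΔV_u = Sy × A × Δh_u = 0.2 × 1.77 × 10^6 × 2 = 7.08 × 10^5 m³
Confined: ΔV_c = S × A × Δh_c = 2.2 × 10^-4 × 1.77 × 10^6 × 21 = 8177 m³
Total ΔV = 7.08 × 10^5 + 8177 = 7.162 × 10^5 m³

ΔV ≈ 7.16 × 10^5 m³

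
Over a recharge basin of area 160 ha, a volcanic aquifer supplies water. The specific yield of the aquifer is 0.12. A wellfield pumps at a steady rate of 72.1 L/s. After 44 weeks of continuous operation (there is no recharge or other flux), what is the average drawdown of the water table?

A = 160 ha = 1.6 × 10^6 m²
Q = 72.1 L/s = 6229 m³/d
t = 44 weeks = 308 d
ΔV = Q × t = 6229 m³/d × 308 d = 1.919 × 10^6 m³
Δh = ΔV / (Sy × A) = 1.919 × 10^6 / (0.12 × 1.6 × 10^6) = 9.993 m

Δh ≈ 9.99 m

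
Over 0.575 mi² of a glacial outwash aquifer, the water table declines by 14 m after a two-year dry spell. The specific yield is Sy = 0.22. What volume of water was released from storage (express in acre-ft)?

ΔV ≈ 3720 acre-ft

A = 0.575 mi² = 1.489 × 10^6 m²
ΔV = Sy × A × Δh = 0.22 × 1.489 × 10^6 m² × 14 m = 4.587 × 10^6 m³
ΔV = 4.587 × 10^6 m³ = 3719 acre-ft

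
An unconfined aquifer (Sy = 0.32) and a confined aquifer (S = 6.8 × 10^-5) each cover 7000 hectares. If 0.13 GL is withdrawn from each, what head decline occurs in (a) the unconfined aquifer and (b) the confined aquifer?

Δh_u ≈ 0.0058 m; Δh_c ≈ 27.3 m

A = 7000 hectares = 7 × 10^7 m²
ΔV = 0.13 GL = 1.3 × 10^5 m³
Unconfined: Δh_u = ΔV/(Sy·A) = 1.3 × 10^5/(0.32 × 7 × 10^7) = 0.005804 m
Confined: Δh_c = ΔV/(S·A) = 1.3 × 10^5/(6.8 × 10^-5 × 7 × 10^7) = 27.31 m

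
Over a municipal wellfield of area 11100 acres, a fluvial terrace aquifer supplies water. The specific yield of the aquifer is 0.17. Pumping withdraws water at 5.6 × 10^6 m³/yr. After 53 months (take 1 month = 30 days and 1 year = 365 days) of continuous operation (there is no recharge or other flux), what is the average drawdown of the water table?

Δh ≈ 3.19 m

A = 11100 acres = 4.492 × 10^7 m²
Q = 5.6 × 10^6 m³/yr = 15340 m³/d
t = 53 months = 1590 d
ΔV = Q × t = 15340 m³/d × 1590 d = 2.439 × 10^7 m³
Δh = ΔV / (Sy × A) = 2.439 × 10^7 / (0.17 × 4.492 × 10^7) = 3.194 m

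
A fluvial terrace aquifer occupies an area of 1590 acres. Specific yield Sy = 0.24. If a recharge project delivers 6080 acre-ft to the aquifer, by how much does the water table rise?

A = 1590 acres = 6.435 × 10^6 m²
ΔV = 6080 acre-ft = 7.5 × 10^6 m³
Δh = ΔV / (Sy × A) = 7.5 × 10^6 m³ / (0.24 × 6.435 × 10^6 m²) = 4.856 m

Δh ≈ 4.86 m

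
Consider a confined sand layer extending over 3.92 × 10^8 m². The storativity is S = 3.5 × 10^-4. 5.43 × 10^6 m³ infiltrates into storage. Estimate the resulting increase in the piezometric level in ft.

Δh ≈ 130 ft

Δh = ΔV / (S × A) = 5.43 × 10^6 m³ / (3.5 × 10^-4 × 3.92 × 10^8 m²) = 39.58 m
Δh = 39.58 m = 129.8 ft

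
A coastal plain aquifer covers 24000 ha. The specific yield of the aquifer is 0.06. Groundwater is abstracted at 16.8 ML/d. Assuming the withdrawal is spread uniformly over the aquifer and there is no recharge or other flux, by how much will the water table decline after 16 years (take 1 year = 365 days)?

A = 24000 ha = 2.4 × 10^8 m²
Q = 16.8 ML/d = 16800 m³/d
t = 16 years = 5840 d
ΔV = Q × t = 16800 m³/d × 5840 d = 9.811 × 10^7 m³
Δh = ΔV / (Sy × A) = 9.811 × 10^7 / (0.06 × 2.4 × 10^8) = 6.813 m

Δh ≈ 6.81 m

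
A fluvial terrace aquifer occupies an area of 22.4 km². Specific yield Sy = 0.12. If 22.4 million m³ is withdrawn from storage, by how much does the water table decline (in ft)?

A = 22.4 km² = 2.24 × 10^7 m²
ΔV = 22.4 million m³ = 2.24 × 10^7 m³
Δh = ΔV / (Sy × A) = 2.24 × 10^7 m³ / (0.12 × 2.24 × 10^7 m²) = 8.333 m
Δh = 8.333 m = 27.34 ft

Δh ≈ 27.3 ft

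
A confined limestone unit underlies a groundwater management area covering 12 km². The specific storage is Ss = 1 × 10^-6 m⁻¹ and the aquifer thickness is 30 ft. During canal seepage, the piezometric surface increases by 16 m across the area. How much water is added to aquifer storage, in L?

ΔV ≈ 1.76 × 10^6 L

b = 30 ft = 9.144 m
S = Ss × b = 1 × 10^-6 m⁻¹ × 9.144 m = 9.144 × 10^-6
A = 12 km² = 1.2 × 10^7 m²
ΔV = S × A × Δh = 9.144 × 10^-6 × 1.2 × 10^7 m² × 16 m = 1756 m³
ΔV = 1756 m³ = 1.756 × 10^6 L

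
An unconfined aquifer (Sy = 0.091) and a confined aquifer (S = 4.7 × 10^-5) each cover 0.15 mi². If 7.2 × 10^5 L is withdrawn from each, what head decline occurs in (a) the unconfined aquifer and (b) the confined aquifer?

A = 0.15 mi² = 3.885 × 10^5 m²
ΔV = 7.2 × 10^5 L = 720 m³
Unconfined: Δh_u = ΔV/(Sy·A) = 720/(0.091 × 3.885 × 10^5) = 0.02037 m
Confined: Δh_c = ΔV/(S·A) = 720/(4.7 × 10^-5 × 3.885 × 10^5) = 39.43 m

Δh_u ≈ 0.0204 m; Δh_c ≈ 39.4 m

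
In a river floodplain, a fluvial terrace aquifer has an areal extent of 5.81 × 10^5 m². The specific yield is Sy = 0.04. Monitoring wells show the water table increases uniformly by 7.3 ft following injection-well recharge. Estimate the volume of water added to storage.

ΔV ≈ 51700 m³

Δh = 7.3 ft = 2.225 m
ΔV = Sy × A × Δh = 0.04 × 5.81 × 10^5 m² × 2.225 m = 51710 m³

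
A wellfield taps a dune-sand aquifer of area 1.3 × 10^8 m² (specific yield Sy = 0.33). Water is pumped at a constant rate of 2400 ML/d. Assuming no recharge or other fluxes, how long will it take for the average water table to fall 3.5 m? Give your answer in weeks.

t ≈ 8.94 weeks

ΔV = Sy × A × Δh = 0.33 × 1.3 × 10^8 × 3.5 = 1.502 × 10^8 m³
Q = 2400 ML/d = 2.4 × 10^6 m³/d
t = ΔV / Q = 1.502 × 10^8 m³ / 2.4 × 10^6 m³/d = 62.56 d
t = 62.56 d ≈ 8.938 weeks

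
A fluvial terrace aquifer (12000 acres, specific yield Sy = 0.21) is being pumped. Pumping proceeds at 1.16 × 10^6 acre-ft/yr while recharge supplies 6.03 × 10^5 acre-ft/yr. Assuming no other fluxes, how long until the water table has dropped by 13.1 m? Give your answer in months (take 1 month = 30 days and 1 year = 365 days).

A = 12000 acres = 4.856 × 10^7 m²
ΔV = Sy × A × Δh = 0.21 × 4.856 × 10^7 × 13.1 = 1.336 × 10^8 m³
Net withdrawal = 1.16 × 10^6 − 6.03 × 10^5 = 5.57 × 10^5 acre-ft/yr = 1.882 × 10^6 m³/d
t = ΔV / Q = 1.336 × 10^8 m³ / 1.882 × 10^6 m³/d = 70.97 d
t = 70.97 d ≈ 2.366 months

t ≈ 2.37 months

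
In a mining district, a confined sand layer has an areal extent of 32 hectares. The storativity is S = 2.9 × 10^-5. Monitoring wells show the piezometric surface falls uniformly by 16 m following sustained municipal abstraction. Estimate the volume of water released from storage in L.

A = 32 hectares = 3.2 × 10^5 m²
ΔV = S × A × Δh = 2.9 × 10^-5 × 3.2 × 10^5 m² × 16 m = 148.5 m³
ΔV = 148.5 m³ = 1.485 × 10^5 L

ΔV ≈ 1.48 × 10^5 L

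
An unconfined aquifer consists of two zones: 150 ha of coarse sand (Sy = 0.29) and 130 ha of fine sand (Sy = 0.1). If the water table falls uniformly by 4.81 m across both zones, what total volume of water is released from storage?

A₁ = 150 ha = 1.5 × 10^6 m²; A₂ = 130 ha = 1.3 × 10^6 m²
ΔV₁ = 0.29 × 1.5 × 10^6 × 4.81 = 2.092 × 10^6 m³
ΔV₂ = 0.1 × 1.3 × 10^6 × 4.81 = 6.253 × 10^5 m³
ΔV = ΔV₁ + ΔV₂ = 2.718 × 10^6 m³

ΔV ≈ 2.72 × 10^6 m³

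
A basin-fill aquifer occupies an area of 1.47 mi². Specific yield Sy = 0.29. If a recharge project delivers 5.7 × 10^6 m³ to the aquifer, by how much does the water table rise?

A = 1.47 mi² = 3.807 × 10^6 m²
Δh = ΔV / (Sy × A) = 5.7 × 10^6 m³ / (0.29 × 3.807 × 10^6 m²) = 5.163 m

Δh ≈ 5.16 m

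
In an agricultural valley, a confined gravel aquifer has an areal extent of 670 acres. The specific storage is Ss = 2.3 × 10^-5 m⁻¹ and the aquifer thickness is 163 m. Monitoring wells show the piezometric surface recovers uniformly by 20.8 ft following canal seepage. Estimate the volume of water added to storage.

ΔV ≈ 64400 m³

S = Ss × b = 2.3 × 10^-5 m⁻¹ × 163 m = 3.749 × 10^-3
A = 670 acres = 2.711 × 10^6 m²
Δh = 20.8 ft = 6.34 m
ΔV = S × A × Δh = 0.003749 × 2.711 × 10^6 m² × 6.34 m = 64440 m³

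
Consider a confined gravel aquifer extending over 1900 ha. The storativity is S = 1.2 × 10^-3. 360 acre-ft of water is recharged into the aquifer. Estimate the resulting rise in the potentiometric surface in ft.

A = 1900 ha = 1.9 × 10^7 m²
ΔV = 360 acre-ft = 4.441 × 10^5 m³
Δh = ΔV / (S × A) = 4.441 × 10^5 m³ / (0.0012 × 1.9 × 10^7 m²) = 19.48 m
Δh = 19.48 m = 63.9 ft

Δh ≈ 63.9 ft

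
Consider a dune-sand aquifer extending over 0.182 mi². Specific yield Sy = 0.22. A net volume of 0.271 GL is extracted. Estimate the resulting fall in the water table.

A = 0.182 mi² = 4.714 × 10^5 m²
ΔV = 0.271 GL = 2.71 × 10^5 m³
Δh = ΔV / (Sy × A) = 2.71 × 10^5 m³ / (0.22 × 4.714 × 10^5 m²) = 2.613 m

Δh ≈ 2.61 m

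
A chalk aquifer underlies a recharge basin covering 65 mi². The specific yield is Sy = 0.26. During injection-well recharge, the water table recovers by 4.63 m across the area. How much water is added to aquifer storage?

ΔV ≈ 2.03 × 10^8 m³

A = 65 mi² = 1.683 × 10^8 m²
ΔV = Sy × A × Δh = 0.26 × 1.683 × 10^8 m² × 4.63 m = 2.027 × 10^8 m³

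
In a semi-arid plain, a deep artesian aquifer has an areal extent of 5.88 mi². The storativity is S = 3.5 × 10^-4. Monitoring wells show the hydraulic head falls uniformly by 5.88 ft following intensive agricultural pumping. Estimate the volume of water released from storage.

A = 5.88 mi² = 1.523 × 10^7 m²
Δh = 5.88 ft = 1.792 m
ΔV = S × A × Δh = 3.5 × 10^-4 × 1.523 × 10^7 m² × 1.792 m = 9553 m³

ΔV ≈ 9550 m³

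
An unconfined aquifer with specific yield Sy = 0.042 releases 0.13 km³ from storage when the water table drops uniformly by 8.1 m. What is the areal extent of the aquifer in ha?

ΔV = 0.13 km³ = 1.3 × 10^8 m³
A = ΔV / (Sy × Δh) = 1.3 × 10^8 / (0.042 × 8.1) = 3.821 × 10^8 m²
A = 3.821 × 10^8 m² = 38210 ha

A ≈ 38200 ha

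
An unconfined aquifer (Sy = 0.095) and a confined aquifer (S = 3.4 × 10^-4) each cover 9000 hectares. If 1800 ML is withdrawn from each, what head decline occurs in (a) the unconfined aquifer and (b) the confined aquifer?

Δh_u ≈ 0.211 m; Δh_c ≈ 58.8 m

A = 9000 hectares = 9 × 10^7 m²
ΔV = 1800 ML = 1.8 × 10^6 m³
Unconfined: Δh_u = ΔV/(Sy·A) = 1.8 × 10^6/(0.095 × 9 × 10^7) = 0.2105 m
Confined: Δh_c = ΔV/(S·A) = 1.8 × 10^6/(3.4 × 10^-4 × 9 × 10^7) = 58.82 m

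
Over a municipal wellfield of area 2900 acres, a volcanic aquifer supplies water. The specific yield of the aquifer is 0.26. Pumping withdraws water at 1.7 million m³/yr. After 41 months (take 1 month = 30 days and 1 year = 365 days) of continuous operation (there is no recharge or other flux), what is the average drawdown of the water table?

Δh ≈ 1.88 m

A = 2900 acres = 1.174 × 10^7 m²
Q = 1.7 million m³/yr = 4658 m³/d
t = 41 months = 1230 d
ΔV = Q × t = 4658 m³/d × 1230 d = 5.729 × 10^6 m³
Δh = ΔV / (Sy × A) = 5.729 × 10^6 / (0.26 × 1.174 × 10^7) = 1.877 m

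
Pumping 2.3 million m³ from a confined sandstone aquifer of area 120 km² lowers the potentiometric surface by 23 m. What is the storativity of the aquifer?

S ≈ 8.3 × 10^-4

A = 120 km² = 1.2 × 10^8 m²
ΔV = 2.3 million m³ = 2.3 × 10^6 m³
S = ΔV / (A × Δh) = 2.3 × 10^6 m³ / (1.2 × 10^8 m² × 23 m) = 8.333 × 10^-4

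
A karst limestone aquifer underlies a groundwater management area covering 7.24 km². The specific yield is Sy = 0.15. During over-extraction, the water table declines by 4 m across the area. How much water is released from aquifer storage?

ΔV ≈ 4.34 × 10^6 m³

A = 7.24 km² = 7.24 × 10^6 m²
ΔV = Sy × A × Δh = 0.15 × 7.24 × 10^6 m² × 4 m = 4.344 × 10^6 m³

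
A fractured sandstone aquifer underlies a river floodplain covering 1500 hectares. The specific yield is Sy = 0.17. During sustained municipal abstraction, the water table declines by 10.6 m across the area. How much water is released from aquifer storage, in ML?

ΔV ≈ 27000 ML

A = 1500 hectares = 1.5 × 10^7 m²
ΔV = Sy × A × Δh = 0.17 × 1.5 × 10^7 m² × 10.6 m = 2.703 × 10^7 m³
ΔV = 2.703 × 10^7 m³ = 27030 ML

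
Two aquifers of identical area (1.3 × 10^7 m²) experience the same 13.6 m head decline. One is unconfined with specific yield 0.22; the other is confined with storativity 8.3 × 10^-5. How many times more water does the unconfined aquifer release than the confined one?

ΔV_u / ΔV_c ≈ 2650

Unconfined: ΔV_u = Sy × A × Δh = 0.22 × 1.3 × 10^7 × 13.6 = 3.89 × 10^7 m³
Confined: ΔV_c = S × A × Δh = 8.3 × 10^-5 × 1.3 × 10^7 × 13.6 = 14670 m³
Ratio = ΔV_u / ΔV_c = Sy / S = 0.22 / 8.3 × 10^-5 = 2651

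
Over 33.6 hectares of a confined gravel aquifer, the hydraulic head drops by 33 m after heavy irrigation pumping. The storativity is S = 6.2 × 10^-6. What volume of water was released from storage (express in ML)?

ΔV ≈ 0.0687 ML

A = 33.6 hectares = 3.36 × 10^5 m²
ΔV = S × A × Δh = 6.2 × 10^-6 × 3.36 × 10^5 m² × 33 m = 68.75 m³
ΔV = 68.75 m³ = 0.06875 ML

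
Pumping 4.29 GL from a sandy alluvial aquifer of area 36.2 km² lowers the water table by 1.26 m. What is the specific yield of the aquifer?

Sy ≈ 0.094

A = 36.2 km² = 3.62 × 10^7 m²
ΔV = 4.29 GL = 4.29 × 10^6 m³
Sy = ΔV / (A × Δh) = 4.29 × 10^6 m³ / (3.62 × 10^7 m² × 1.26 m) = 0.09405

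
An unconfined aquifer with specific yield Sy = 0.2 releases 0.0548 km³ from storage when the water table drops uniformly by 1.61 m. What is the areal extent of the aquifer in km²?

A ≈ 170 km²

ΔV = 0.0548 km³ = 5.48 × 10^7 m³
A = ΔV / (Sy × Δh) = 5.48 × 10^7 / (0.2 × 1.61) = 1.702 × 10^8 m²
A = 1.702 × 10^8 m² = 170.2 km²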